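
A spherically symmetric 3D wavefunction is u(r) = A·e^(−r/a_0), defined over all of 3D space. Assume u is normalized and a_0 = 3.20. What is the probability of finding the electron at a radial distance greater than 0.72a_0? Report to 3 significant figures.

P = ∫ |u|² 4πr² dr over r > 0.72a_0.
The full normalization integral is A²·[π·a_0^3] = 1, fixing A².
In terms of t = r/a_0 (A², 4π and the length scale all cancel between numerator and denominator), P = [∫_{0.72}^{∞} t^2·e^(-2·t) dt] / [∫_{0}^{∞} t^2·e^(-2·t) dt].
An antiderivative of t^2·e^(-2·t) is -(2·t^2 + 2·t + 1)·e^(-2·t)/4; evaluating from 0.72 to ∞ gives 2173·e^(-36/25)/2500, while the full integral is 1/4.
This evaluates to P = 0.8238.

P ≈ 0.824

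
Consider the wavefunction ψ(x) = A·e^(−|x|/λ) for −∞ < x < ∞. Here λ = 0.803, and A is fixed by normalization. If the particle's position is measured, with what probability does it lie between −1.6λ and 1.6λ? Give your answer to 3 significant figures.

P ≈ 0.959

|ψ|² is the probability density, so P = ∫_{−1.6λ}^{1.6λ} |ψ|² dx.
The normalization integral ∫|ψ|²dx over the whole domain equals λ·A², and A² cancels in the ratio.
By symmetry take twice the x ≥ 0 contribution in numerator and denominator; the 2's cancel. In terms of u = x/λ (A² and the length scale cancel between numerator and denominator), P = [∫_{0}^{1.6} e^(-2·u) du] / [∫_{0}^{∞} e^(-2·u) du].
An antiderivative of e^(-2·u) is -e^(-2·u)/2; evaluating from 0 to 1.6 gives 1/2 - e^(-16/5)/2, while the full integral is 1/2.
The result is P = 0.9592.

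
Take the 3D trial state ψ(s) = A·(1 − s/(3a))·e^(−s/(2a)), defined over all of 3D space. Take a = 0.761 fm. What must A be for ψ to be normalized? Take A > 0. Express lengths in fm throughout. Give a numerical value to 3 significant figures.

Require ∫ |ψ|² 4πs² ds = 1 over the whole domain.
Using ∫₀^∞ sⁿ e^(−αs) ds = n!/αⁿ⁺¹, with ψ = A·(1 − s/(3a))·e^(−s/(2a)), the integral evaluates to A²·[8·π·a^3/3].
So A² = (8·π·a^3/3)^(−1).
Substituting a = 0.761 gives A² = 0.2708, so A = 0.5204.

A ≈ 0.520 fm^(-3/2)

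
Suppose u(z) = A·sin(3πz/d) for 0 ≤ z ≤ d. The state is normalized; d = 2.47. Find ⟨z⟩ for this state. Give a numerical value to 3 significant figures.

⟨z⟩ ≈ 1.24

⟨z⟩ = ∫ z |u|² dz over the full domain.
Since the A² factors cancel between numerator and denominator, ⟨z⟩ = d/2.
With d = 2.47, ⟨z⟩ = 1.235.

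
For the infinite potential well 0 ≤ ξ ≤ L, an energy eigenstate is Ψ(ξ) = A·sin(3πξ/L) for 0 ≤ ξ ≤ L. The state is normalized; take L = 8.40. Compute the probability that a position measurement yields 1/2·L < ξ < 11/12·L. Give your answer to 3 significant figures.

P ≈ 0.470

|Ψ|² is the probability density, so P = ∫_{1/2·L}^{11/12·L} |Ψ|² dξ.
Since A² = 1/(L/2), this is the region integral divided by the full normalization integral.
Substituting u = ξ/L, A² and the length scale cancel in the ratio: P = ∫_{1/2}^{11/12} sin(3·π·u)^2 du / ∫_{0}^{1} sin(3·π·u)^2 du.
With ∫ sin(3·π·u)^2 du = u/2 - sin(6·π·u)/(12·π) + C, the region integral is 1/(12·π) + 5/24 and the full one is 1/2.
This works out to P = (2 + 5·π)/(12·π).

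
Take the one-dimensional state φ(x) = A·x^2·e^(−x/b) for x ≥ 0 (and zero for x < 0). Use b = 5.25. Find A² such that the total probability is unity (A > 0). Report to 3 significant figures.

A^2 ≈ 0.000334

Require ∫ |φ|² dx = 1 over the whole domain.
Recall ∫₀^∞ x^m e^(−x/β) dx = m!·β^(m+1), the integral (without the A² prefactor) comes out to 3·b^5/4.
So A² = (3·b^5/4)^(−1).
Plugging in b = 5.25 yields A = 0.01828.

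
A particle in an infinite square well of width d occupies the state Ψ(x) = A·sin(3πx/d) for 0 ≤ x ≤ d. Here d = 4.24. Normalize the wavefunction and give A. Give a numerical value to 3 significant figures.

A ≈ 0.687

Normalization requires ∫|Ψ|² dx = 1, integrated from 0 to d.
Using sin²θ = (1 − cos 2θ)/2, the integral (without the A² prefactor) comes out to d/2.
Setting this equal to 1 gives A² = 1/(d/2).
Plugging in d = 4.24 yields A = 0.6868.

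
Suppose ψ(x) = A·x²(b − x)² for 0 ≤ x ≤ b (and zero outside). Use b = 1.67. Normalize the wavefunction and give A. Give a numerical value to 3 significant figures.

The normalization condition is ∫|ψ|² dx = 1 from 0 to b.
∫|ψ|² dx = A²·(b^9/630).
Plugging in b = 1.67 yields A = 2.497.

A ≈ 2.50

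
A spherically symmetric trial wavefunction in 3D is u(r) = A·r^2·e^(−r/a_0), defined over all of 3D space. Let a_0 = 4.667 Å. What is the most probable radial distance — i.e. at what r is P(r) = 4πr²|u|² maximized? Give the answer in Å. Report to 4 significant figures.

r ≈ 14.00 Å

Set d/dr [P(r) = 4πr²|u|²] = 0 and solve for r > 0.
Solving yields r = 3·a_0.
With a_0 = 4.667, the most probable radial distance is 14.001 Å.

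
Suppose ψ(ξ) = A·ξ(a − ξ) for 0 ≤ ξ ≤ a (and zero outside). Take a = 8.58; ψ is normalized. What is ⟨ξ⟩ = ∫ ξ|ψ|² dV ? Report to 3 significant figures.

⟨ξ⟩ ≈ 4.29

By definition ⟨ξ⟩ = ∫ ξ |ψ(ξ)|² dξ.
Expanding the polynomial and integrating term by term, since the A² factors cancel between numerator and denominator, ⟨ξ⟩ = a/2.
Putting a = 8.58 gives 4.290.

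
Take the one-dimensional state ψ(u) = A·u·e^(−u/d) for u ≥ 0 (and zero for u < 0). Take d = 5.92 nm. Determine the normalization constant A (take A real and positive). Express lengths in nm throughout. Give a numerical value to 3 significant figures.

A ≈ 0.139 nm^(-3/2)

Normalization requires ∫|ψ|² du = 1, integrated from 0 to ∞.
Carrying out the integral gives A² · d^3/4.
So A² = (d^3/4)^(−1).
With d = 5.92: A² = 0.01928 and A = 0.1389.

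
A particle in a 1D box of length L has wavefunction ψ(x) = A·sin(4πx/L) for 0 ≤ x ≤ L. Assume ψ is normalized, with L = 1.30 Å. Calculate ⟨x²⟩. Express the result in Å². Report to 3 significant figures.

The expectation value is the |ψ|²-weighted average of x^2: ∫ x^2|ψ|² dx.
The ratio of the moment integral to the normalization integral gives ⟨x²⟩ = -L^2/(32·π^2) + L^2/3.
Putting L = 1.30 gives 0.5580.

⟨x^2⟩ ≈ 0.558 Å^2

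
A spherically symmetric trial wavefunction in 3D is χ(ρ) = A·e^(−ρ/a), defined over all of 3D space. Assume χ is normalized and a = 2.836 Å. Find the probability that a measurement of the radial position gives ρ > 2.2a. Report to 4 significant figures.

P ≈ 0.1851

Integrate the radial probability density 4πρ²|χ|² over ρ > 2.2a.
A² is fixed by ∫₀^∞ 4πρ²|χ|² dρ = 1, i.e. A² = (π·a^3)^(−1).
Let u = ρ/a; then A², 4π and the length scale all cancel, so P = ∫_{2.2}^{∞} u^2·e^(-2·u) du ÷ ∫_{0}^{∞} u^2·e^(-2·u) du.
Using ∫ u^2·e^(-2·u) du = -(2·u^2 + 2·u + 1)·e^(-2·u)/4, the numerator is 377·e^(-22/5)/100 and the denominator is 1/4.
Taking the ratio yields P = 0.18514.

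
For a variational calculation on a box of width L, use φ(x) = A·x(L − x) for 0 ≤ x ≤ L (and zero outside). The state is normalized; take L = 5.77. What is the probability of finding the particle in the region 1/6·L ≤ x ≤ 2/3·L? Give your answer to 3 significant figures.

The probability is P = ∫ |φ|² dx over [1/6·L, 2/3·L].
With A² fixed by ∫|φ|² = 1, i.e. A² = (L^5/30)^(−1), substitute and integrate.
Substituting u = x/L, A² and the length scale cancel in the ratio: P = ∫_{1/6}^{2/3} u^2·(1 - u)^2 du / ∫_{0}^{1} u^2·(1 - u)^2 du.
Using ∫ u^2·(1 - u)^2 du = u^3·(6·u^2 - 15·u + 10)/30, the numerator is 163/6480 and the denominator is 1/30.
Taking the ratio, P = 163/216.

P ≈ 0.755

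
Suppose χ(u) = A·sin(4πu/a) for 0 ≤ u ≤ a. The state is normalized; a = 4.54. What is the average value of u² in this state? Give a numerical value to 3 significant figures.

⟨u^2⟩ ≈ 6.81

By definition ⟨u²⟩ = ∫ u^2 |χ(u)|² du.
Using sin²θ = (1 − cos 2θ)/2, the ratio of the moment integral to the normalization integral gives ⟨u²⟩ = -a^2/(32·π^2) + a^2/3.
Putting a = 4.54 gives 6.805.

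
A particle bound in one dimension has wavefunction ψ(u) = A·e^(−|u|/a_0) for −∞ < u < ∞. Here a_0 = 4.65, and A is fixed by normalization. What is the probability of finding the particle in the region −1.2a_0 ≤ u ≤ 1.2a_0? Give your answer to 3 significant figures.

P ≈ 0.909

The probability is P = ∫ |ψ|² du over [−1.2a_0, 1.2a_0].
Since A² = 1/(a_0), this is the region integral divided by the full normalization integral.
By symmetry take twice the u ≥ 0 contribution in numerator and denominator; the 2's cancel. Let t = u/a_0; then A² and the length scale cancel, so P = ∫_{0}^{1.2} e^(-2·t) dt ÷ ∫_{0}^{∞} e^(-2·t) dt.
Using ∫ e^(-2·t) dt = -e^(-2·t)/2, the numerator is 1/2 - e^(-12/5)/2 and the denominator is 1/2.
Taking the ratio, P = 0.9093.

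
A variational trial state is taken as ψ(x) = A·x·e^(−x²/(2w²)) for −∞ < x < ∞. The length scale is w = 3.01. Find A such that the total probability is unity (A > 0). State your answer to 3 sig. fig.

Require ∫ |ψ|² dx = 1 over the whole domain.
With ∫_{−∞}^{∞} x^(2m) e^(−αx²) dx = (2m−1)!!·√π / (2^m α^(m+1/2)), the integral (without the A² prefactor) comes out to √(π)·w^3/2.
Setting this equal to 1 gives A² = 1/(√(π)·w^3/2).
Substituting w = 3.01 gives A² = 0.04138, so A = 0.2034.

A ≈ 0.203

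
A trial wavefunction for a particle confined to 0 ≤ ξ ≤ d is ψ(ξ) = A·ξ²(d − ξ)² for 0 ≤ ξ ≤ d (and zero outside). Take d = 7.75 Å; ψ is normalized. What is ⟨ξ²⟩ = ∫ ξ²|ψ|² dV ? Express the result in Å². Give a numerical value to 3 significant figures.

By definition ⟨ξ²⟩ = ∫ ξ^2 |ψ(ξ)|² dξ.
Expanding the polynomial and integrating term by term, evaluating both integrals, ⟨ξ²⟩ = 3·d^2/11.
With d = 7.75, ⟨ξ^2⟩ = 16.38.

⟨ξ^2⟩ ≈ 16.4 Å^2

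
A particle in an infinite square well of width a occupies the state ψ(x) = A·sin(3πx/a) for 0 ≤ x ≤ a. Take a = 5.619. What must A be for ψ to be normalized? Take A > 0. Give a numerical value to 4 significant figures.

A ≈ 0.5966

The normalization condition is ∫|ψ|² dx = 1 from 0 to a.
With ∫₀^a sin²(nπx/a) dx = a/2, the integral (without the A² prefactor) comes out to a/2.
Hence A² = 1/[a/2].
With a = 5.619: A² = 0.35594 and A = 0.59660.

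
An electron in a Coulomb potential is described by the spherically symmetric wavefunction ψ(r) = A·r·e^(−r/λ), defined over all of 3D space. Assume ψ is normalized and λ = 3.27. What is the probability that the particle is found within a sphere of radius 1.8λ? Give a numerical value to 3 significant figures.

P = ∫ |ψ|² 4πr² dr over r ≤ 1.8λ.
A² is fixed by ∫₀^∞ 4πr²|ψ|² dr = 1, i.e. A² = (3·π·λ^5)^(−1).
Substituting u = r/λ, A², 4π and the length scale all cancel in the ratio: P = ∫_{0}^{1.8} u^4·e^(-2·u) du / ∫_{0}^{∞} u^4·e^(-2·u) du.
An antiderivative of u^4·e^(-2·u) is -(u^4/2 + u^3 + 3·u^2/2 + 3·u/2 + 3/4)·e^(-2·u); evaluating from 0 to 1.8 gives ≈ 0.22017, while the full integral is 3/4.
Taking the ratio yields P = 0.2936.

P ≈ 0.294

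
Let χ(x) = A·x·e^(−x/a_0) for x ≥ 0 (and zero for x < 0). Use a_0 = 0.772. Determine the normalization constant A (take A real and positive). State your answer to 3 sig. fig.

We need A² ∫|f|² dx = 1, taking the integral from 0 to ∞.
With ∫₀^∞ x^2 e^(−αx) dx = 2!/α^3, with χ = A·x·e^(−x/a_0), the integral evaluates to A²·[a_0^3/4].
Setting this equal to 1 gives A² = 1/(a_0^3/4).
Substituting a_0 = 0.772 gives A² = 8.694, so A = 2.949.

A ≈ 2.95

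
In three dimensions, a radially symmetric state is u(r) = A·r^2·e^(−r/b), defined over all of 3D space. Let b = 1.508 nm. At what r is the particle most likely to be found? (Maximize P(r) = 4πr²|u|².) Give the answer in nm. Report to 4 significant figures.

The maximum of P(r) = 4πr²|u|² occurs where its derivative vanishes.
This gives r = 3·b.
With b = 1.508, the most probable radial distance is 4.5240 nm.

r ≈ 4.524 nm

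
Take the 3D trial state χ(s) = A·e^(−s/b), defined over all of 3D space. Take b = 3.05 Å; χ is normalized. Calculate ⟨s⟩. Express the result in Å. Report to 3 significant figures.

⟨s⟩ ≈ 4.58 Å

⟨s⟩ = ∫ s |χ|² 4πs² ds over the full domain.
Since the A² factors cancel between numerator and denominator, ⟨s⟩ = 3·b/2.
With b = 3.05, ⟨s⟩ = 4.575.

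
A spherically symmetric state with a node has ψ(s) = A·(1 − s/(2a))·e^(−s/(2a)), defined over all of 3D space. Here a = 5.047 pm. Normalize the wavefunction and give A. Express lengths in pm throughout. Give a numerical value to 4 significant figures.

Normalization requires ∫|ψ|² 4πs² ds = 1, integrated from 0 to ∞.
(Spherical symmetry: dV = 4πs² ds.)
Using ∫₀^∞ sⁿ e^(−αs) ds = n!/αⁿ⁺¹, with ψ = A·(1 − s/(2a))·e^(−s/(2a)), the integral evaluates to A²·[8·π·a^3].
Setting this equal to 1 gives A² = 1/(8·π·a^3).
Substituting a = 5.047 gives A² = 0.00030950, so A = 0.017593.

A ≈ 0.01759 pm^(-3/2)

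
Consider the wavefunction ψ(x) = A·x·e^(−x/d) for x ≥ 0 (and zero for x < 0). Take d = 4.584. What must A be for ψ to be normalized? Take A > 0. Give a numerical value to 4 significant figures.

A ≈ 0.2038

Require ∫ |ψ|² dx = 1 over the whole domain.
With ∫₀^∞ x^2 e^(−αx) dx = 2!/α^3, with ψ = A·x·e^(−x/d), the integral evaluates to A²·[d^3/4].
So A² = (d^3/4)^(−1).
Plugging in d = 4.584 yields A = 0.20378.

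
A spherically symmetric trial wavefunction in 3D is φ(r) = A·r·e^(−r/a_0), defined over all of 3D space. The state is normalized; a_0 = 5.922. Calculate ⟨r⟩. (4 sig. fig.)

The expectation value is the |φ|²-weighted average of r: ∫ r|φ|² 4πr² dr.
Using ∫₀^∞ rⁿ e^(−αr) dr = n!/αⁿ⁺¹, since the A² factors cancel between numerator and denominator, ⟨r⟩ = 5·a_0/2.
With a_0 = 5.922, ⟨r⟩ = 14.805.

⟨r⟩ ≈ 14.81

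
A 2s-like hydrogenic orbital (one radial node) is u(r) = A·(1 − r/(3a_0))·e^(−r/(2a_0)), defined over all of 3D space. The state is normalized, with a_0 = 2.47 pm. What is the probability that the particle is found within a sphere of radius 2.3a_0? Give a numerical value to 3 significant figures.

P ≈ 0.343

P = ∫ |u|² 4πr² dr over r ≤ 2.3a_0.
A² is fixed by ∫₀^∞ 4πr²|u|² dr = 1, i.e. A² = (8·π·a_0^3/3)^(−1).
Substituting t = r/a_0, A², 4π and the length scale all cancel in the ratio: P = ∫_{0}^{2.3} t^2·(1 - t/3)^2·e^(-t) dt / ∫_{0}^{∞} t^2·(1 - t/3)^2·e^(-t) dt.
Using ∫ t^2·(1 - t/3)^2·e^(-t) dt = (-t^4 + 2·t^3 - 3·t^2 - 6·t - 6)·e^(-t)/9, the numerator is ≈ 0.22865 and the denominator is 2/3.
This evaluates to P = 0.3430.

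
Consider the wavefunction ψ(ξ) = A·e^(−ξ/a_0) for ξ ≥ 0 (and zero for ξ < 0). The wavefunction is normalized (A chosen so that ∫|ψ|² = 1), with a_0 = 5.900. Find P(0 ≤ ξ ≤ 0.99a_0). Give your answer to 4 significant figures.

The probability is P = ∫ |ψ|² dξ over [0, 0.99a_0].
Since A² = 1/(a_0/2), this is the region integral divided by the full normalization integral.
In terms of u = ξ/a_0 (A² and the length scale cancel between numerator and denominator), P = [∫_{0}^{0.99} e^(-2·u) du] / [∫_{0}^{∞} e^(-2·u) du].
With ∫ e^(-2·u) du = -e^(-2·u)/2 + C, the region integral is 1/2 - e^(-99/50)/2 and the full one is 1/2.
This works out to P = 0.86193.

P ≈ 0.8619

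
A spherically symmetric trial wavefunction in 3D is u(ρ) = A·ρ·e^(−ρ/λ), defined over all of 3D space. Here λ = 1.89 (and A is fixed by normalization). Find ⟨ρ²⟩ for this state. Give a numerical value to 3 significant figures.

⟨ρ^2⟩ ≈ 26.8

By definition ⟨ρ²⟩ = ∫ ρ^2 |u(ρ)|² 4πρ² dρ.
With ∫₀^∞ ρ^6 e^(−αρ) dρ = 6!/α^7, evaluating both integrals, ⟨ρ²⟩ = 15·λ^2/2.
Putting λ = 1.89 gives 26.79.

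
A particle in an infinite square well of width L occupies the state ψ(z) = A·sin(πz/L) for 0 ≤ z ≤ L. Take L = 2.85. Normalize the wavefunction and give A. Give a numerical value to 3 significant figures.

Require ∫ |ψ|² dz = 1 over the whole domain.
Using sin²θ = (1 − cos 2θ)/2, the integral (without the A² prefactor) comes out to L/2.
Plugging in L = 2.85 yields A = 0.8377.

A ≈ 0.838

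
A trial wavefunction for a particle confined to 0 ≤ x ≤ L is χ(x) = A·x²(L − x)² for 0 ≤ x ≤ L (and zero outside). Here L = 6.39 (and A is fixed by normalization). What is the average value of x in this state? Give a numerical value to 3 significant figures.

The expectation value is the |χ|²-weighted average of x: ∫ x|χ|² dx.
Since the A² factors cancel between numerator and denominator, ⟨x⟩ = L/2.
With L = 6.39, ⟨x⟩ = 3.195.

⟨x⟩ ≈ 3.20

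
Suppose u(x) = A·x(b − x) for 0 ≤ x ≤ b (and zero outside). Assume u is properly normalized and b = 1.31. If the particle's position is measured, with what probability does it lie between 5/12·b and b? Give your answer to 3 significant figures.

|u|² is the probability density, so P = ∫_{5/12·b}^{b} |u|² dx.
With A² fixed by ∫|u|² = 1, i.e. A² = (b^5/30)^(−1), substitute and integrate.
Substituting t = x/b, A² and the length scale cancel in the ratio: P = ∫_{5/12}^{1} t^2·(1 - t)^2 dt / ∫_{0}^{1} t^2·(1 - t)^2 dt.
An antiderivative of t^2·(1 - t)^2 is t^3·(6·t^2 - 15·t + 10)/30; evaluating from 5/12 to 1 gives ≈ 0.021779, while the full integral is 1/30.
The result is P = 0.6534.

P ≈ 0.653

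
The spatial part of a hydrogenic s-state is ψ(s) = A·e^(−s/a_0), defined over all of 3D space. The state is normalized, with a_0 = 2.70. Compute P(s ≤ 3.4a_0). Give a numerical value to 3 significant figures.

P ≈ 0.966

P = ∫ |ψ|² 4πs² ds over s ≤ 3.4a_0.
A² is fixed by ∫₀^∞ 4πs²|ψ|² ds = 1, i.e. A² = (π·a_0^3)^(−1).
Let u = s/a_0; then A², 4π and the length scale all cancel, so P = ∫_{0}^{3.4} u^2·e^(-2·u) du ÷ ∫_{0}^{∞} u^2·e^(-2·u) du.
An antiderivative of u^2·e^(-2·u) is -(2·u^2 + 2·u + 1)·e^(-2·u)/4; evaluating from 0 to 3.4 gives 1/4 - 773·e^(-34/5)/100, while the full integral is 1/4.
Taking the ratio yields P = 0.9656.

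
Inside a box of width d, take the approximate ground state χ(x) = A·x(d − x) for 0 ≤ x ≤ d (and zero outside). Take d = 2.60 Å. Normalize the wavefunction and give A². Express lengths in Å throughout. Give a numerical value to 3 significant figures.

A^2 ≈ 0.252 Å^(-5)

Require ∫ |χ|² dx = 1 over the whole domain.
Expanding the polynomial and integrating term by term, ∫|χ|² dx = A²·(d^5/30).
So A² = (d^5/30)^(−1).
With d = 2.60: A² = 0.2525 and A = 0.5025.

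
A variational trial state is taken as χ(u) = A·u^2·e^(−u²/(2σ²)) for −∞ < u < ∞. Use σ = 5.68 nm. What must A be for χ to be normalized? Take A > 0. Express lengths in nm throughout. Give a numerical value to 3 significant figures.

The normalization condition is ∫|χ|² du = 1 from −∞ to ∞.
Using the Gaussian integral ∫_{−∞}^{∞} e^(−αu²) du = √(π/α), carrying out the integral gives A² · 3·√(π)·σ^5/4.
With σ = 5.68: A² = 0.0001272 and A = 0.01128.

A ≈ 0.0113 nm^(-5/2)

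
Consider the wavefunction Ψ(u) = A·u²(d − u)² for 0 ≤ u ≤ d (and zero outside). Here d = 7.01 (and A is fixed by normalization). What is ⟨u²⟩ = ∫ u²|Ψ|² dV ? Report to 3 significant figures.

⟨u^2⟩ ≈ 13.4

⟨u²⟩ = ∫ u^2 |Ψ|² du over the full domain.
Expanding the polynomial and integrating term by term, evaluating both integrals, ⟨u²⟩ = 3·d^2/11.
Putting d = 7.01 gives 13.40.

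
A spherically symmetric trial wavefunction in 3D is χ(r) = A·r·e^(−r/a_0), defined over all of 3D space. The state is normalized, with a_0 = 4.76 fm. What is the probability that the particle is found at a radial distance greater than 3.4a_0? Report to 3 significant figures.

P ≈ 0.192

With dV = 4πr²dr, the probability is ∫|χ|² dV over r > 3.4a_0.
Normalization gives A² = 1/(3·π·a_0^5).
In terms of u = r/a_0 (A², 4π and the length scale all cancel between numerator and denominator), P = [∫_{3.4}^{∞} u^4·e^(-2·u) du] / [∫_{0}^{∞} u^4·e^(-2·u) du].
Using ∫ u^4·e^(-2·u) du = -(u^4/2 + u^3 + 3·u^2/2 + 3·u/2 + 3/4)·e^(-2·u), the numerator is ≈ 0.14402 and the denominator is 3/4.
This evaluates to P = 0.1920.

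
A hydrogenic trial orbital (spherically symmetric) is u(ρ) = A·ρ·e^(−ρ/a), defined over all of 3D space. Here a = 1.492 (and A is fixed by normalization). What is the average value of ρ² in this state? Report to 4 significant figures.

⟨ρ^2⟩ ≈ 16.70

⟨ρ²⟩ = ∫ ρ^2 |u|² 4πρ² dρ over the full domain.
Since the A² factors cancel between numerator and denominator, ⟨ρ²⟩ = 15·a^2/2.
With a = 1.492, ⟨ρ^2⟩ = 16.695.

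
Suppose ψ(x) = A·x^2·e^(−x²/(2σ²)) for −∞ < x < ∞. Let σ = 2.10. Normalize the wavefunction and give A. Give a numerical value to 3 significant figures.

A ≈ 0.136

We need A² ∫|f|² dx = 1, taking the integral from −∞ to ∞.
Carrying out the integral gives A² · 3·√(π)·σ^5/4.
Setting this equal to 1 gives A² = 1/(3·√(π)·σ^5/4).
Plugging in σ = 2.10 yields A = 0.1357.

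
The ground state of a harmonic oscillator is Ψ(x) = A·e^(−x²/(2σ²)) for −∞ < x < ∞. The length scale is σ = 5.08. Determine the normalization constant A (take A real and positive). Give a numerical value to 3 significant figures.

Normalization requires ∫|Ψ|² dx = 1, integrated from −∞ to ∞.
Using the Gaussian integral ∫_{−∞}^{∞} e^(−αx²) dx = √(π/α), carrying out the integral gives A² · √(π)·σ.
With σ = 5.08: A² = 0.1111 and A = 0.3333.

A ≈ 0.333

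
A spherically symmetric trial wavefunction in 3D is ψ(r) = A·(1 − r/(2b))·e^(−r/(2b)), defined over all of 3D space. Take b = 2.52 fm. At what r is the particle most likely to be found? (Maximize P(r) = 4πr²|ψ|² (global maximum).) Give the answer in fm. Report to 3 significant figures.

r ≈ 13.2 fm

Set d/dr [P(r) = 4πr²|ψ|²] = 0 and solve for r > 0.
Solving yields r = b·(√(5) + 3).
With b = 2.52, the most probable radial distance is 13.19 fm.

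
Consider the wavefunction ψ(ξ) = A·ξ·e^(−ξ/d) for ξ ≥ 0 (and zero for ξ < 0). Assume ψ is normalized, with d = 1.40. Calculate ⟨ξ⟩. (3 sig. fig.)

⟨ξ⟩ = ∫ ξ |ψ|² dξ over the full domain.
Since the A² factors cancel between numerator and denominator, ⟨ξ⟩ = 3·d/2.
Putting d = 1.40 gives 2.100.

⟨ξ⟩ ≈ 2.10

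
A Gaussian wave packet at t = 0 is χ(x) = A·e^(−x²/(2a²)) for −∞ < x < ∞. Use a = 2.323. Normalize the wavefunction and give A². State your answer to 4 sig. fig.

We need A² ∫|f|² dx = 1, taking the integral from −∞ to ∞.
Differentiating ∫e^(−αx²) dx = √(π/α) under α to get the higher moments, with χ = A·e^(−x²/(2a²)), the integral evaluates to A²·[√(π)·a].
Hence A² = 1/[√(π)·a].
Plugging in a = 2.323 yields A = 0.49282.

A^2 ≈ 0.2429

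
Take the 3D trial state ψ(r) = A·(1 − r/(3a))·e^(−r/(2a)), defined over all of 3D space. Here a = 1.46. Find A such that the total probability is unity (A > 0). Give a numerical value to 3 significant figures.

Normalization requires ∫|ψ|² 4πr² dr = 1, integrated from 0 to ∞.
(Spherical symmetry: dV = 4πr² dr.)
With ψ = A·(1 − r/(3a))·e^(−r/(2a)), the integral evaluates to A²·[8·π·a^3/3].
Hence A² = 1/[8·π·a^3/3].
Substituting a = 1.46 gives A² = 0.03836, so A = 0.1958.

A ≈ 0.196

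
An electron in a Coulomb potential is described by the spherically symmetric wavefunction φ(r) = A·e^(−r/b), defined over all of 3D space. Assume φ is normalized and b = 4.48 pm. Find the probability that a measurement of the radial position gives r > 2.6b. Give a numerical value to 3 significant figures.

P ≈ 0.109

P = ∫ |φ|² 4πr² dr over r > 2.6b.
The full normalization integral is A²·[π·b^3] = 1, fixing A².
Substituting u = r/b, A², 4π and the length scale all cancel in the ratio: P = ∫_{2.6}^{∞} u^2·e^(-2·u) du / ∫_{0}^{∞} u^2·e^(-2·u) du.
An antiderivative of u^2·e^(-2·u) is -(2·u^2 + 2·u + 1)·e^(-2·u)/4; evaluating from 2.6 to ∞ gives 493·e^(-26/5)/100, while the full integral is 1/4.
The region integral divided by the full integral gives P = 0.1088.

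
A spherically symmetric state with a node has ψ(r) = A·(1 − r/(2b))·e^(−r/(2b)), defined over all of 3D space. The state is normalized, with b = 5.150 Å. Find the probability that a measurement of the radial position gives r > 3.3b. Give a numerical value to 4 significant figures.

P ≈ 0.9062

Integrate the radial probability density 4πr²|ψ|² over r > 3.3b.
A² is fixed by ∫₀^∞ 4πr²|ψ|² dr = 1, i.e. A² = (8·π·b^3)^(−1).
Let u = r/b; then A², 4π and the length scale all cancel, so P = ∫_{3.3}^{∞} u^2·(1 - u/2)^2·e^(-u) du ÷ ∫_{0}^{∞} u^2·(1 - u/2)^2·e^(-u) du.
An antiderivative of u^2·(1 - u/2)^2·e^(-u) is -(u^4/4 + u^2 + 2·u + 2)·e^(-u); evaluating from 3.3 to ∞ gives ≈ 1.81237, while the full integral is 2.
This evaluates to P = 0.90618.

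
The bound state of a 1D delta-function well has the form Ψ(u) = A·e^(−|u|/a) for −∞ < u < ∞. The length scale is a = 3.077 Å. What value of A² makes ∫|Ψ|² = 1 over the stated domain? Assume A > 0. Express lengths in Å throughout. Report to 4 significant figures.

The normalization condition is ∫|Ψ|² du = 1 from −∞ to ∞.
With ∫₀^∞ u^0 e^(−αu) du = 0!/α^1, with Ψ = A·e^(−|u|/a), the integral evaluates to A²·[a].
Substituting a = 3.077 gives A² = 0.32499, so A = 0.57008.

A^2 ≈ 0.3250 Å^(-1)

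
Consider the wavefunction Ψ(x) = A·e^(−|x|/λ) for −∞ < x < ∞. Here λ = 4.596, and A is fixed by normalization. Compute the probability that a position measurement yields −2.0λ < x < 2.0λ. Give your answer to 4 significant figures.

P ≈ 0.9817

The probability is P = ∫ |Ψ|² dx over [−2.0λ, 2.0λ].
Since A² = 1/(λ), this is the region integral divided by the full normalization integral.
Both integrals are even about x = 0, so only the x ≥ 0 halves are needed (the factors of 2 cancel). Substituting u = x/λ, A² and the length scale cancel in the ratio: P = ∫_{0}^{2.0} e^(-2·u) du / ∫_{0}^{∞} e^(-2·u) du.
An antiderivative of e^(-2·u) is -e^(-2·u)/2; evaluating from 0 to 2.0 gives 1/2 - e^(-4)/2, while the full integral is 1/2.
Evaluating gives P = 0.98168.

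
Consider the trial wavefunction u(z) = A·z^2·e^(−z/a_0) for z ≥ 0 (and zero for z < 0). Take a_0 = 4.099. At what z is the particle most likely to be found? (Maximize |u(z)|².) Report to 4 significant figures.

z ≈ 8.198

The maximum of |u(z)|² occurs where its derivative vanishes.
This gives z = 2·a_0.
With a_0 = 4.099, the most probable position is 8.1980.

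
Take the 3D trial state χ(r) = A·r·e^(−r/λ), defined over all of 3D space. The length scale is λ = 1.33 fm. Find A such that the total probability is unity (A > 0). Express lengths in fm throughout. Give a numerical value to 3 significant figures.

Normalization requires ∫|χ|² 4πr² dr = 1, integrated from 0 to ∞.
The angular integral contributes 4π, leaving ∫₀^∞ r²|χ|² dr.
∫|χ|² 4πr² dr = A²·(3·π·λ^5).
Setting this equal to 1 gives A² = 1/(3·π·λ^5).
Substituting λ = 1.33 gives A² = 0.02550, so A = 0.1597.

A ≈ 0.160 fm^(-5/2)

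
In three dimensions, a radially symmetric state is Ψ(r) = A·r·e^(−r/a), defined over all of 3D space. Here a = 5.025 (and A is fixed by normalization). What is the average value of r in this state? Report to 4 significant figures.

⟨r⟩ = ∫ r |Ψ|² 4πr² dr over the full domain.
Recall ∫₀^∞ r^m e^(−r/β) dr = m!·β^(m+1), since the A² factors cancel between numerator and denominator, ⟨r⟩ = 5·a/2.
With a = 5.025, ⟨r⟩ = 12.563.

⟨r⟩ ≈ 12.56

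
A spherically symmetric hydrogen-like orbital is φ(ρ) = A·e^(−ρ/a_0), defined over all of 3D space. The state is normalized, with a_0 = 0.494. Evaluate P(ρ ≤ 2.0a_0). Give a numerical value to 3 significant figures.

P ≈ 0.762

P = ∫ |φ|² 4πρ² dρ over ρ ≤ 2.0a_0.
A² is fixed by ∫₀^∞ 4πρ²|φ|² dρ = 1, i.e. A² = (π·a_0^3)^(−1).
Let u = ρ/a_0; then A², 4π and the length scale all cancel, so P = ∫_{0}^{2.0} u^2·e^(-2·u) du ÷ ∫_{0}^{∞} u^2·e^(-2·u) du.
Using ∫ u^2·e^(-2·u) du = -(2·u^2 + 2·u + 1)·e^(-2·u)/4, the numerator is 1/4 - 13·e^(-4)/4 and the denominator is 1/4.
The region integral divided by the full integral gives P = 0.7619.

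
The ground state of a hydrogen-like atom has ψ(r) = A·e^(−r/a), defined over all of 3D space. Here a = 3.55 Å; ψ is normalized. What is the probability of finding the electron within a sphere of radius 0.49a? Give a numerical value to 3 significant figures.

P = ∫ |ψ|² 4πr² dr over r ≤ 0.49a.
The full normalization integral is A²·[π·a^3] = 1, fixing A².
Let u = r/a; then A², 4π and the length scale all cancel, so P = ∫_{0}^{0.49} u^2·e^(-2·u) du ÷ ∫_{0}^{∞} u^2·e^(-2·u) du.
With ∫ u^2·e^(-2·u) du = -(2·u^2 + 2·u + 1)·e^(-2·u)/4 + C, the region integral is ≈ 0.019165 and the full one is 1/4.
Taking the ratio yields P = 0.07666.

P ≈ 0.0767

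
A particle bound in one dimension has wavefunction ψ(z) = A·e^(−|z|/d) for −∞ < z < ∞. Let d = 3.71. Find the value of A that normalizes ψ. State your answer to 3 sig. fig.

The normalization condition is ∫|ψ|² dz = 1 from −∞ to ∞.
Recall ∫₀^∞ z^m e^(−z/β) dz = m!·β^(m+1), ∫|ψ|² dz = A²·(d).
Setting this equal to 1 gives A² = 1/(d).
Plugging in d = 3.71 yields A = 0.5192.

A ≈ 0.519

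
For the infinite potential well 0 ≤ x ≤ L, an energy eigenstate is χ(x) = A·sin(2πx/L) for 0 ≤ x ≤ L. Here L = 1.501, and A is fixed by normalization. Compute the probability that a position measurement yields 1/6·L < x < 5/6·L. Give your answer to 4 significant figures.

P ≈ 0.8045

The probability is P = ∫ |χ|² dx over [1/6·L, 5/6·L].
Since A² = 1/(L/2), this is the region integral divided by the full normalization integral.
Substituting u = x/L, A² and the length scale cancel in the ratio: P = ∫_{1/6}^{5/6} sin(2·π·u)^2 du / ∫_{0}^{1} sin(2·π·u)^2 du.
An antiderivative of sin(2·π·u)^2 is u/2 - sin(4·π·u)/(8·π); evaluating from 1/6 to 5/6 gives √(3)/(8·π) + 1/3, while the full integral is 1/2.
This works out to P = √(3)/(4·π) + 2/3.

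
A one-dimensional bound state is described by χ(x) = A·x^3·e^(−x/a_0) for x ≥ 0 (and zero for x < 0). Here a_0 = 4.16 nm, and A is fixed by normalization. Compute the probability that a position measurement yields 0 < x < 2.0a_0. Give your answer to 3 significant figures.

P ≈ 0.111

The probability is P = ∫ |χ|² dx over [0, 2.0a_0].
Since A² = 1/(45·a_0^7/8), this is the region integral divided by the full normalization integral.
Substituting u = x/a_0, A² and the length scale cancel in the ratio: P = ∫_{0}^{2.0} u^6·e^(-2·u) du / ∫_{0}^{∞} u^6·e^(-2·u) du.
An antiderivative of u^6·e^(-2·u) is -(4·u^6 + 12·u^5 + 30·u^4 + 60·u^3 + 90·u^2 + 90·u + 45)·e^(-2·u)/8; evaluating from 0 to 2.0 gives 45/8 - 2185·e^(-4)/8, while the full integral is 45/8.
Evaluating gives P = 0.1107.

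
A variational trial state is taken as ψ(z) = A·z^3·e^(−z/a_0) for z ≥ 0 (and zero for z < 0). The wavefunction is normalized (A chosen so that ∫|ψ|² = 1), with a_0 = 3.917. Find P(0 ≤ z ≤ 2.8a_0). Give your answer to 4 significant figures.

P ≈ 0.3297

The probability is P = ∫ |ψ|² dz over [0, 2.8a_0].
With A² fixed by ∫|ψ|² = 1, i.e. A² = (45·a_0^7/8)^(−1), substitute and integrate.
Substituting u = z/a_0, A² and the length scale cancel in the ratio: P = ∫_{0}^{2.8} u^6·e^(-2·u) du / ∫_{0}^{∞} u^6·e^(-2·u) du.
An antiderivative of u^6·e^(-2·u) is -(4·u^6 + 12·u^5 + 30·u^4 + 60·u^3 + 90·u^2 + 90·u + 45)·e^(-2·u)/8; evaluating from 0 to 2.8 gives ≈ 1.85480, while the full integral is 45/8.
Evaluating gives P = 0.32974.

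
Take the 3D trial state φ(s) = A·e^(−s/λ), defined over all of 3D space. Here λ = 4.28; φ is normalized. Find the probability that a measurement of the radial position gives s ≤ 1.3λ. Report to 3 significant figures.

P ≈ 0.482

With dV = 4πs²ds, the probability is ∫|φ|² dV over s ≤ 1.3λ.
A² is fixed by ∫₀^∞ 4πs²|φ|² ds = 1, i.e. A² = (π·λ^3)^(−1).
Substituting u = s/λ, A², 4π and the length scale all cancel in the ratio: P = ∫_{0}^{1.3} u^2·e^(-2·u) du / ∫_{0}^{∞} u^2·e^(-2·u) du.
With ∫ u^2·e^(-2·u) du = -(2·u^2 + 2·u + 1)·e^(-2·u)/4 + C, the region integral is 1/4 - 349·e^(-13/5)/200 and the full one is 1/4.
This evaluates to P = 0.4816.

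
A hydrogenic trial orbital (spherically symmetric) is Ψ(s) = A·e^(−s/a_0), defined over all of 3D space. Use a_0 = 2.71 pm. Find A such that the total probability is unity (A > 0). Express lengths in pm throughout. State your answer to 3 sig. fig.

A ≈ 0.126 pm^(-3/2)

Require ∫ |Ψ|² 4πs² ds = 1 over the whole domain.
With ∫₀^∞ s^2 e^(−αs) ds = 2!/α^3, the integral (without the A² prefactor) comes out to π·a_0^3.
Setting this equal to 1 gives A² = 1/(π·a_0^3).
Substituting a_0 = 2.71 gives A² = 0.01599, so A = 0.1265.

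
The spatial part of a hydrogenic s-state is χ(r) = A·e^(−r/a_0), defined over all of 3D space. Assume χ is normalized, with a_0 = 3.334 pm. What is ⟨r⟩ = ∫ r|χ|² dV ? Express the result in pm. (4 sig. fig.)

The expectation value is the |χ|²-weighted average of r: ∫ r|χ|² 4πr² dr.
Recall ∫₀^∞ r^m e^(−r/β) dr = m!·β^(m+1), the ratio of the moment integral to the normalization integral gives ⟨r⟩ = 3·a_0/2.
Putting a_0 = 3.334 gives 5.0010.

⟨r⟩ ≈ 5.001 pm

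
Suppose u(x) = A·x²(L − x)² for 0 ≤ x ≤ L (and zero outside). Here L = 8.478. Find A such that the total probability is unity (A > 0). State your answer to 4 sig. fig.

Require ∫ |u|² dx = 1 over the whole domain.
Expanding the polynomial and integrating term by term, carrying out the integral gives A² · L^9/630.
So A² = (L^9/630)^(−1).
Plugging in L = 8.478 yields A = 0.0016686.

A ≈ 0.001669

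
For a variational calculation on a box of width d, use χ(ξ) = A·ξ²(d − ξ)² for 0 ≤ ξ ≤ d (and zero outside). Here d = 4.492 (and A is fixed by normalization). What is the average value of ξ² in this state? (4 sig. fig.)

⟨ξ^2⟩ ≈ 5.503

The expectation value is the |χ|²-weighted average of ξ^2: ∫ ξ^2|χ|² dξ.
Expanding the polynomial and integrating term by term, the ratio of the moment integral to the normalization integral gives ⟨ξ²⟩ = 3·d^2/11.
With d = 4.492, ⟨ξ^2⟩ = 5.5031.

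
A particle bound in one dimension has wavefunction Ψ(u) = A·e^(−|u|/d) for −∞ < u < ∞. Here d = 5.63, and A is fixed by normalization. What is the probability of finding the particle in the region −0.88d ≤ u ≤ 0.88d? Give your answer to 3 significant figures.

|Ψ|² is the probability density, so P = ∫_{−0.88d}^{0.88d} |Ψ|² du.
Since A² = 1/(d), this is the region integral divided by the full normalization integral.
Both integrals are even about u = 0, so only the u ≥ 0 halves are needed (the factors of 2 cancel). Substituting t = u/d, A² and the length scale cancel in the ratio: P = ∫_{0}^{0.88} e^(-2·t) dt / ∫_{0}^{∞} e^(-2·t) dt.
An antiderivative of e^(-2·t) is -e^(-2·t)/2; evaluating from 0 to 0.88 gives 1/2 - e^(-44/25)/2, while the full integral is 1/2.
The result is P = 0.8280.

P ≈ 0.828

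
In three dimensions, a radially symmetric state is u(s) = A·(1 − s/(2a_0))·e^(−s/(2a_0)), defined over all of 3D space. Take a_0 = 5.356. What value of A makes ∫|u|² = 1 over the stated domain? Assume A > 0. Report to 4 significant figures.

Normalization requires ∫|u|² 4πs² ds = 1, integrated from 0 to ∞.
In 3D with spherical symmetry the volume element is 4πs² ds.
With u = A·(1 − s/(2a_0))·e^(−s/(2a_0)), the integral evaluates to A²·[8·π·a_0^3].
Hence A² = 1/[8·π·a_0^3].
With a_0 = 5.356: A² = 0.00025896 and A = 0.016092.

A ≈ 0.01609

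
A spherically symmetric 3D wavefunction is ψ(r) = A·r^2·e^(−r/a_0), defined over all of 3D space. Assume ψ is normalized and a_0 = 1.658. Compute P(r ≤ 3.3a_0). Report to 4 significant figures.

With dV = 4πr²dr, the probability is ∫|ψ|² dV over r ≤ 3.3a_0.
Normalization gives A² = 1/(45·π·a_0^7/2).
Let u = r/a_0; then A², 4π and the length scale all cancel, so P = ∫_{0}^{3.3} u^6·e^(-2·u) du ÷ ∫_{0}^{∞} u^6·e^(-2·u) du.
Using ∫ u^6·e^(-2·u) du = -(4·u^6 + 12·u^5 + 30·u^4 + 60·u^3 + 90·u^2 + 90·u + 45)·e^(-2·u)/8, the numerator is ≈ 2.75153 and the denominator is 45/8.
Taking the ratio yields P = 0.48916.

P ≈ 0.4892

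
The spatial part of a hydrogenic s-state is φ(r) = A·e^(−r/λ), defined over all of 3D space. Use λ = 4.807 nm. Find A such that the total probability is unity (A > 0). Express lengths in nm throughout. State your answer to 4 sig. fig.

Normalization requires ∫|φ|² 4πr² dr = 1, integrated from 0 to ∞.
∫|φ|² 4πr² dr = A²·(π·λ^3).
Setting this equal to 1 gives A² = 1/(π·λ^3).
Plugging in λ = 4.807 yields A = 0.053532.

A ≈ 0.05353 nm^(-3/2)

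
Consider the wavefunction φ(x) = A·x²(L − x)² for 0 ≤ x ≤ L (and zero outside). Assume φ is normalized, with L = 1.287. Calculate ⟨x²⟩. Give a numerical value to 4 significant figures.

⟨x²⟩ = ∫ x^2 |φ|² dx over the full domain.
Expanding the polynomial and integrating term by term, since the A² factors cancel between numerator and denominator, ⟨x²⟩ = 3·L^2/11.
Putting L = 1.287 gives 0.45174.

⟨x^2⟩ ≈ 0.4517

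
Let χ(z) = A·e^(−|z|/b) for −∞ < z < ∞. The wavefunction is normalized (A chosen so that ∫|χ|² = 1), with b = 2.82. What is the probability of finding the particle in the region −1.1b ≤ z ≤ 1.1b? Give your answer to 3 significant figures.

|χ|² is the probability density, so P = ∫_{−1.1b}^{1.1b} |χ|² dz.
Since A² = 1/(b), this is the region integral divided by the full normalization integral.
Both integrals are even about z = 0, so only the z ≥ 0 halves are needed (the factors of 2 cancel). In terms of u = z/b (A² and the length scale cancel between numerator and denominator), P = [∫_{0}^{1.1} e^(-2·u) du] / [∫_{0}^{∞} e^(-2·u) du].
Using ∫ e^(-2·u) du = -e^(-2·u)/2, the numerator is 1/2 - e^(-11/5)/2 and the denominator is 1/2.
This works out to P = 0.8892.

P ≈ 0.889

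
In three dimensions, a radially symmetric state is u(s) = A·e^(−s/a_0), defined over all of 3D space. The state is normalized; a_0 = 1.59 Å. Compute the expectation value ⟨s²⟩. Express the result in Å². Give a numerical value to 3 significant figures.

The expectation value is the |u|²-weighted average of s^2: ∫ s^2|u|² 4πs² ds.
With ∫₀^∞ s^4 e^(−αs) ds = 4!/α^5, since the A² factors cancel between numerator and denominator, ⟨s²⟩ = 3·a_0^2.
With a_0 = 1.59, ⟨s^2⟩ = 7.584.

⟨s^2⟩ ≈ 7.58 Å^2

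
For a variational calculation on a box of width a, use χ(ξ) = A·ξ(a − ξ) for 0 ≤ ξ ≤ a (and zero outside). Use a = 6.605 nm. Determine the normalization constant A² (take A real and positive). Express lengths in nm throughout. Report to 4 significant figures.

A^2 ≈ 0.002386 nm^(-5)

The normalization condition is ∫|χ|² dξ = 1 from 0 to a.
The integral (without the A² prefactor) comes out to a^5/30.
So A² = (a^5/30)^(−1).
With a = 6.605: A² = 0.0023865 and A = 0.048852.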